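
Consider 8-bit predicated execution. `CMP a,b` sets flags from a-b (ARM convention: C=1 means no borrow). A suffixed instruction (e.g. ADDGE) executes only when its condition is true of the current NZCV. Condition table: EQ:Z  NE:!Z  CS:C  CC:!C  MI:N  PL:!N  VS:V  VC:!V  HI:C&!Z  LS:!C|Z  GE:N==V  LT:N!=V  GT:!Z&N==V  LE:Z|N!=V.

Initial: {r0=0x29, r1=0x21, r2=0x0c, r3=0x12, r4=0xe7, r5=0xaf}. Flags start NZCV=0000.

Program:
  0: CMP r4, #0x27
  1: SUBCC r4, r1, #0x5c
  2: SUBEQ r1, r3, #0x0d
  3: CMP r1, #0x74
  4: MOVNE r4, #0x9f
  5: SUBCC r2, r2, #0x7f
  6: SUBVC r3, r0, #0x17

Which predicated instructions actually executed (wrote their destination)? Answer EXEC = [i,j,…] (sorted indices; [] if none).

EXEC = [4,5,6]

0: ✓ CMP  NZCV=1010
1: · SUBCC
2: · SUBEQ
3: ✓ CMP  NZCV=1000
4: ✓ MOVNE  r4←0x9f
5: ✓ SUBCC  r2←0x8d
6: ✓ SUBVC  r3←0x12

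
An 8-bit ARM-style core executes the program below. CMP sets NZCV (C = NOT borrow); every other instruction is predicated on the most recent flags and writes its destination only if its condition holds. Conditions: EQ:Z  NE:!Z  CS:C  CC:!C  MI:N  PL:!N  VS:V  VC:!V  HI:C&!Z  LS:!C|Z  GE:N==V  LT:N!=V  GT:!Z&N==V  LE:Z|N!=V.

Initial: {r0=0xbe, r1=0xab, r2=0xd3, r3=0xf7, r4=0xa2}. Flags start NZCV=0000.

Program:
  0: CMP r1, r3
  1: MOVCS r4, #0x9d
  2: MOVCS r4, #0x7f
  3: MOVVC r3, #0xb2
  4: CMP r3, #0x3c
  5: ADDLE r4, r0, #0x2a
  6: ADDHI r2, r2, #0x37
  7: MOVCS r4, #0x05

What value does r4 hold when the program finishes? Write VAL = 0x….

0: ✓ CMP  NZCV=1000
1: · MOVCS
2: · MOVCS
3: ✓ MOVVC  r3←0xb2
4: ✓ CMP  NZCV=0011
5: ✓ ADDLE  r4←0xe8
6: ✓ ADDHI  r2←0x0a
7: ✓ MOVCS  r4←0x05

VAL = 0x05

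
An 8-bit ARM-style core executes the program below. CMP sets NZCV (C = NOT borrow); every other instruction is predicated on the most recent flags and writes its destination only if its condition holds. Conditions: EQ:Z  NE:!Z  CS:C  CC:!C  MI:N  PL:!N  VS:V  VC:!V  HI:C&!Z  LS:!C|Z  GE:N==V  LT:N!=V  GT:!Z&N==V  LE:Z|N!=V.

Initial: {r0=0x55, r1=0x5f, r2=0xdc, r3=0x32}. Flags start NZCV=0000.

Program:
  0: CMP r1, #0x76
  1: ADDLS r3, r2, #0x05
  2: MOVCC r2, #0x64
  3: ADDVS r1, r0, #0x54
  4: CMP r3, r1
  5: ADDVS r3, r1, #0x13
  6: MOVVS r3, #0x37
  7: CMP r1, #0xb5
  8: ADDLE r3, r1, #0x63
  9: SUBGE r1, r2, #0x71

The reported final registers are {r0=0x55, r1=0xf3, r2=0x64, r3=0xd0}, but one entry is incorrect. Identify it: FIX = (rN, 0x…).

0: ✓ CMP  NZCV=1000
1: ✓ ADDLS  r3←0xe1
2: ✓ MOVCC  r2←0x64
3: · ADDVS
4: ✓ CMP  NZCV=1010
5: · ADDVS
6: · MOVVS
7: ✓ CMP  NZCV=1001
8: · ADDLE
9: ✓ SUBGE  r1←0xf3

FIX = (r3, 0xe1)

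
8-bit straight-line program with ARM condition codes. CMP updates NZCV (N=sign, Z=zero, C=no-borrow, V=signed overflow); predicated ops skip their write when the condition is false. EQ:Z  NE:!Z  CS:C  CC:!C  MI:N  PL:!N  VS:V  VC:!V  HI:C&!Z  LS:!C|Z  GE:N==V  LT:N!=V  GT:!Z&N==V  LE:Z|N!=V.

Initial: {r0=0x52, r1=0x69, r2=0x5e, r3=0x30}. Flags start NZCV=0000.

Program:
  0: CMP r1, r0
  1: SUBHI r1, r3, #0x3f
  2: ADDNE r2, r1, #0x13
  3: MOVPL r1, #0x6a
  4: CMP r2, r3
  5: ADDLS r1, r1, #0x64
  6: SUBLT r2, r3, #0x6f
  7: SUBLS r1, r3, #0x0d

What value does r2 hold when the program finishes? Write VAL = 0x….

[0] flags=0010 → (cmp)
[1] flags=0010 HI?T → r1=0xf1
[2] flags=0010 NE?T → r2=0x04
[3] flags=0010 PL?T → r1=0x6a
[4] flags=1000 → (cmp)
[5] flags=1000 LS?T → r1=0xce
[6] flags=1000 LT?T → r2=0xc1
[7] flags=1000 LS?T → r1=0x23

VAL = 0xc1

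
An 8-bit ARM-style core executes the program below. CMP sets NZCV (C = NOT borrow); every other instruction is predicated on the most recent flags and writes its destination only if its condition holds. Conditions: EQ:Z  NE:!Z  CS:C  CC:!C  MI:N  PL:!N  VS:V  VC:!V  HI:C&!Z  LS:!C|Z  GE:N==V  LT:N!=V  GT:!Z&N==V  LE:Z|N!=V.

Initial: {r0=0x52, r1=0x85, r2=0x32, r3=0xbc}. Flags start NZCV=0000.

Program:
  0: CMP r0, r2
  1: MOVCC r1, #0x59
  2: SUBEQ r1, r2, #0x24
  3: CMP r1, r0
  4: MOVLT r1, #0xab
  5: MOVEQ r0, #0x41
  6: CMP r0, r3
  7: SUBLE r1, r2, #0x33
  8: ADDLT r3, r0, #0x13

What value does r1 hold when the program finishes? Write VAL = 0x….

VAL = 0xab

[0] flags=0010 → (cmp)
[1] flags=0010 CC?F → skip
[2] flags=0010 EQ?F → skip
[3] flags=0011 → (cmp)
[4] flags=0011 LT?T → r1=0xab
[5] flags=0011 EQ?F → skip
[6] flags=1001 → (cmp)
[7] flags=1001 LE?F → skip
[8] flags=1001 LT?F → skip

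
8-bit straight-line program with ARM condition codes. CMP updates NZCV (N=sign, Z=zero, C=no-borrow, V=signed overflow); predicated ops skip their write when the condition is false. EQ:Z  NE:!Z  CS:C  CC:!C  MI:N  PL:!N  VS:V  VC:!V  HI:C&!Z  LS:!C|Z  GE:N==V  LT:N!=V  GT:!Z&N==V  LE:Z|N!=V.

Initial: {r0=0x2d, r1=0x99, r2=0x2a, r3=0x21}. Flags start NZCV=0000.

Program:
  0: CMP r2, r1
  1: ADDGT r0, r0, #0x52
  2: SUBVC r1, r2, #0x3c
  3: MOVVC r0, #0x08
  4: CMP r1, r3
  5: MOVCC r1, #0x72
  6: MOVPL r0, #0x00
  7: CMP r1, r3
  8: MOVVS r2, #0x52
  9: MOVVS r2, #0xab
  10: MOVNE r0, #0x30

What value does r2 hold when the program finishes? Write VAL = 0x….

VAL = 0xab

0: ✓ CMP  NZCV=1001
1: ✓ ADDGT  r0←0x7f
2: · SUBVC
3: · MOVVC
4: ✓ CMP  NZCV=0011
5: · MOVCC
6: ✓ MOVPL  r0←0x00
7: ✓ CMP  NZCV=0011
8: ✓ MOVVS  r2←0x52
9: ✓ MOVVS  r2←0xab
10: ✓ MOVNE  r0←0x30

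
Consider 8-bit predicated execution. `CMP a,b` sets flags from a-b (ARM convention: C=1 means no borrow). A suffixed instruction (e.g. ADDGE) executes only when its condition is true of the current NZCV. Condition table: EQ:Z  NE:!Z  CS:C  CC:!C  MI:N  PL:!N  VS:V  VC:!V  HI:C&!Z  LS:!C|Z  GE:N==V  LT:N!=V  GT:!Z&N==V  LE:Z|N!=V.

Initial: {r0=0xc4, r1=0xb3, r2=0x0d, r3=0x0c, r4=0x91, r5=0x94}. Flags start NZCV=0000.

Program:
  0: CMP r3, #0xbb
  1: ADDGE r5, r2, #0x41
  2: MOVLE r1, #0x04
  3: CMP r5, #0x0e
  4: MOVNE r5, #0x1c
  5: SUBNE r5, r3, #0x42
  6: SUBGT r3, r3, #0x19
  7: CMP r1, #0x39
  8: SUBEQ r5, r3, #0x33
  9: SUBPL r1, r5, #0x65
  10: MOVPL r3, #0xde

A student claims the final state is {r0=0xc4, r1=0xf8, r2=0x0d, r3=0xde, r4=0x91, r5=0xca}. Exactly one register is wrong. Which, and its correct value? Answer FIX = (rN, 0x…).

[0] flags=0000 → (cmp)
[1] flags=0000 GE?T → r5=0x4e
[2] flags=0000 LE?F → skip
[3] flags=0010 → (cmp)
[4] flags=0010 NE?T → r5=0x1c
[5] flags=0010 NE?T → r5=0xca
[6] flags=0010 GT?T → r3=0xf3
[7] flags=0011 → (cmp)
[8] flags=0011 EQ?F → skip
[9] flags=0011 PL?T → r1=0x65
[10] flags=0011 PL?T → r3=0xde

FIX = (r1, 0x65)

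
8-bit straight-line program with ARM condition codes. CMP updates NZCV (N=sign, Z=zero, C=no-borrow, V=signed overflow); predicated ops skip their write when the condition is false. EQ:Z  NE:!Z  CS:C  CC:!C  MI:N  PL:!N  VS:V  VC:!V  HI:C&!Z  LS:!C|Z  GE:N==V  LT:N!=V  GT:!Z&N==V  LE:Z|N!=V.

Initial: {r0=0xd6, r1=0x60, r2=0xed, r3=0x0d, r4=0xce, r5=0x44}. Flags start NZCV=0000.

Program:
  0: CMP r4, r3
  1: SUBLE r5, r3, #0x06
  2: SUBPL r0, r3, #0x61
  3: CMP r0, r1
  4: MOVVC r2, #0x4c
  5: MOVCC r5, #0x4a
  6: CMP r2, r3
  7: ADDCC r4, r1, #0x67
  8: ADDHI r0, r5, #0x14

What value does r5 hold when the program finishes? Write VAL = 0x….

[0] flags=1010 → (cmp)
[1] flags=1010 LE?T → r5=0x07
[2] flags=1010 PL?F → skip
[3] flags=0011 → (cmp)
[4] flags=0011 VC?F → skip
[5] flags=0011 CC?F → skip
[6] flags=1010 → (cmp)
[7] flags=1010 CC?F → skip
[8] flags=1010 HI?T → r0=0x1b

VAL = 0x07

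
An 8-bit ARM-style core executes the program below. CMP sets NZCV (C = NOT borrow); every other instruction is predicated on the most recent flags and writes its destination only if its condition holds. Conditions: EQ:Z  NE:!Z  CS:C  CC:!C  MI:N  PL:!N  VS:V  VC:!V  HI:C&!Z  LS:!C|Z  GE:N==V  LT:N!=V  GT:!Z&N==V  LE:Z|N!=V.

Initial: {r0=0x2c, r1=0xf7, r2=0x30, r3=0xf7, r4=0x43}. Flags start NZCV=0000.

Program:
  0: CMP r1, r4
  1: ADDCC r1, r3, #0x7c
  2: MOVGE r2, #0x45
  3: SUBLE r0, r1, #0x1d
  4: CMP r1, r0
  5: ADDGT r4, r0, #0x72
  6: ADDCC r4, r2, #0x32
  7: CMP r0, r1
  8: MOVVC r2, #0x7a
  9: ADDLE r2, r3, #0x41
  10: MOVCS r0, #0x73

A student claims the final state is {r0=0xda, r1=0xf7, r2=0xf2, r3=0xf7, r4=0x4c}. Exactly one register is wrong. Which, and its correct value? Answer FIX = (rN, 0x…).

0: ✓ CMP  NZCV=1010
1: · ADDCC
2: · MOVGE
3: ✓ SUBLE  r0←0xda
4: ✓ CMP  NZCV=0010
5: ✓ ADDGT  r4←0x4c
6: · ADDCC
7: ✓ CMP  NZCV=1000
8: ✓ MOVVC  r2←0x7a
9: ✓ ADDLE  r2←0x38
10: · MOVCS

FIX = (r2, 0x38)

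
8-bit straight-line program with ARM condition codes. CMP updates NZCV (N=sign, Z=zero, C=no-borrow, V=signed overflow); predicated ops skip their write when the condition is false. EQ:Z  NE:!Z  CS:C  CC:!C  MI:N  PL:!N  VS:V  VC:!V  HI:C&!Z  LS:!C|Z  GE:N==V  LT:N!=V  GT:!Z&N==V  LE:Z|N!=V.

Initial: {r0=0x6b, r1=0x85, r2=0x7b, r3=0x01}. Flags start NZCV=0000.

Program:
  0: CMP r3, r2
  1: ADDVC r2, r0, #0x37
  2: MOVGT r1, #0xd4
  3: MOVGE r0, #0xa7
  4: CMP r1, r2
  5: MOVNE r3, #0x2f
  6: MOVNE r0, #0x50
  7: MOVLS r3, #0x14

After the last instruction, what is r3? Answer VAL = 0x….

VAL = 0x14

0: ✓ CMP  NZCV=1000
1: ✓ ADDVC  r2←0xa2
2: · MOVGT
3: · MOVGE
4: ✓ CMP  NZCV=1000
5: ✓ MOVNE  r3←0x2f
6: ✓ MOVNE  r0←0x50
7: ✓ MOVLS  r3←0x14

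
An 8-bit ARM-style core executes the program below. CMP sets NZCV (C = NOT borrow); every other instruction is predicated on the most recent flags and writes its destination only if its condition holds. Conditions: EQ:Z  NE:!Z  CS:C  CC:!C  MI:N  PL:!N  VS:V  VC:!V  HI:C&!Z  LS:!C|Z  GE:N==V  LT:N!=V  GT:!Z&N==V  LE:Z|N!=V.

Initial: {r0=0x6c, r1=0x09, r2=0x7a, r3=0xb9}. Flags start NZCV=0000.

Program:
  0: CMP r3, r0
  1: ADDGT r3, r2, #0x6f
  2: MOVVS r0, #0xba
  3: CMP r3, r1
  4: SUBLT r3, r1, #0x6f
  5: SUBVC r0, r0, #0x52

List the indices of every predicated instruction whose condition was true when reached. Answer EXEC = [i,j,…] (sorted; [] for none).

[0] flags=0011 → (cmp)
[1] flags=0011 GT?F → skip
[2] flags=0011 VS?T → r0=0xba
[3] flags=1010 → (cmp)
[4] flags=1010 LT?T → r3=0x9a
[5] flags=1010 VC?T → r0=0x68

EXEC = [2,4,5]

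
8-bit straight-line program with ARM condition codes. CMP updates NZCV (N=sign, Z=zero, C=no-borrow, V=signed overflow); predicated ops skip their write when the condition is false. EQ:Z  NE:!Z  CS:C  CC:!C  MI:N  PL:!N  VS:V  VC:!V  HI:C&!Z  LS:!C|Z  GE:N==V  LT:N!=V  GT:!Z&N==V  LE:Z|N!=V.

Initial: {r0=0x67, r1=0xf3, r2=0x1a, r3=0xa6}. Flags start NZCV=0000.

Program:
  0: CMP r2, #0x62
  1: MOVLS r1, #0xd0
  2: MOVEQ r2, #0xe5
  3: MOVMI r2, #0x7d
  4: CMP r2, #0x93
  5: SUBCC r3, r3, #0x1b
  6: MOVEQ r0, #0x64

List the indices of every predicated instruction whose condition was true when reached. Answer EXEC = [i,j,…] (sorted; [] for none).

EXEC = [1,3,5]

[0] flags=1000 → (cmp)
[1] flags=1000 LS?T → r1=0xd0
[2] flags=1000 EQ?F → skip
[3] flags=1000 MI?T → r2=0x7d
[4] flags=1001 → (cmp)
[5] flags=1001 CC?T → r3=0x8b
[6] flags=1001 EQ?F → skip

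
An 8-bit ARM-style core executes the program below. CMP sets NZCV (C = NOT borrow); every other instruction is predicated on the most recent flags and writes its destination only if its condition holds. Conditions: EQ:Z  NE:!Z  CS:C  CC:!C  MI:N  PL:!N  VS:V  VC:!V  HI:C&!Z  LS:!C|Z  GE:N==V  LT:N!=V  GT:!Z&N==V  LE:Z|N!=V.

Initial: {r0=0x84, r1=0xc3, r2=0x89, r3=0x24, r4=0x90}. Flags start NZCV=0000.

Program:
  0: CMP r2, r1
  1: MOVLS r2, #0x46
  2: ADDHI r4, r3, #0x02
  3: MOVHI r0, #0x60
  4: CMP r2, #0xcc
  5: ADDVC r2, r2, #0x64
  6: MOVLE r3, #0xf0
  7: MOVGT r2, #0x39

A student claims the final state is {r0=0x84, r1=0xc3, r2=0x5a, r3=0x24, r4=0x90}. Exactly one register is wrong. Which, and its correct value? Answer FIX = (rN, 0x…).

0: ✓ CMP  NZCV=1000
1: ✓ MOVLS  r2←0x46
2: · ADDHI
3: · MOVHI
4: ✓ CMP  NZCV=0000
5: ✓ ADDVC  r2←0xaa
6: · MOVLE
7: ✓ MOVGT  r2←0x39

FIX = (r2, 0x39)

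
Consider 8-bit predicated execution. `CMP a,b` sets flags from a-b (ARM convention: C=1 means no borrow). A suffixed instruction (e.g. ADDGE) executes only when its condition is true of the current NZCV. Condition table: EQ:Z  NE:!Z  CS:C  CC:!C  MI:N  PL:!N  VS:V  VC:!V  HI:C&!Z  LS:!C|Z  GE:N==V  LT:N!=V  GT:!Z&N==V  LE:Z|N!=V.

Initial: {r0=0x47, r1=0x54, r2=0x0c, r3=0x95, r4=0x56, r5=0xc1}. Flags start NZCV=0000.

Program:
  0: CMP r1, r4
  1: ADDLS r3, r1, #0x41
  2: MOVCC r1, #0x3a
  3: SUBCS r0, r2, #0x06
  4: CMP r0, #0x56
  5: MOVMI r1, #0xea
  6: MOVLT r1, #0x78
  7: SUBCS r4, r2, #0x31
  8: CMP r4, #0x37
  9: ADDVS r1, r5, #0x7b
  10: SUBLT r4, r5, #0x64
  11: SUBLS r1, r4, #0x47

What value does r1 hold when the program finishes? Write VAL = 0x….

0: ✓ CMP  NZCV=1000
1: ✓ ADDLS  r3←0x95
2: ✓ MOVCC  r1←0x3a
3: · SUBCS
4: ✓ CMP  NZCV=1000
5: ✓ MOVMI  r1←0xea
6: ✓ MOVLT  r1←0x78
7: · SUBCS
8: ✓ CMP  NZCV=0010
9: · ADDVS
10: · SUBLT
11: · SUBLS

VAL = 0x78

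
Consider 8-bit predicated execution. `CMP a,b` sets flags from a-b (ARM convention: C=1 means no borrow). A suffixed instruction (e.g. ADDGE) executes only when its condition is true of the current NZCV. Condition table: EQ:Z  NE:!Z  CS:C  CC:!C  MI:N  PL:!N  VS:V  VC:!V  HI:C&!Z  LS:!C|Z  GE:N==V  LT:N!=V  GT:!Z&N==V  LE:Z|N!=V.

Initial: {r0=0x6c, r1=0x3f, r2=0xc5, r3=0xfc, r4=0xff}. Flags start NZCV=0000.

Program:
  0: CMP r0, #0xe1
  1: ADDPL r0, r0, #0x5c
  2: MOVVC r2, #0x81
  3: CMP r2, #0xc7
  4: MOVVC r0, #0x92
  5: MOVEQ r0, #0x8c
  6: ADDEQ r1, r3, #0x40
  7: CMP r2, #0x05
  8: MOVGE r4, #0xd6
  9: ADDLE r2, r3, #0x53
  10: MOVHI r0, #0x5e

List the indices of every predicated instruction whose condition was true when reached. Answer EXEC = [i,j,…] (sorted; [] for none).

0: ✓ CMP  NZCV=1001
1: · ADDPL
2: · MOVVC
3: ✓ CMP  NZCV=1000
4: ✓ MOVVC  r0←0x92
5: · MOVEQ
6: · ADDEQ
7: ✓ CMP  NZCV=1010
8: · MOVGE
9: ✓ ADDLE  r2←0x4f
10: ✓ MOVHI  r0←0x5e

EXEC = [4,9,10]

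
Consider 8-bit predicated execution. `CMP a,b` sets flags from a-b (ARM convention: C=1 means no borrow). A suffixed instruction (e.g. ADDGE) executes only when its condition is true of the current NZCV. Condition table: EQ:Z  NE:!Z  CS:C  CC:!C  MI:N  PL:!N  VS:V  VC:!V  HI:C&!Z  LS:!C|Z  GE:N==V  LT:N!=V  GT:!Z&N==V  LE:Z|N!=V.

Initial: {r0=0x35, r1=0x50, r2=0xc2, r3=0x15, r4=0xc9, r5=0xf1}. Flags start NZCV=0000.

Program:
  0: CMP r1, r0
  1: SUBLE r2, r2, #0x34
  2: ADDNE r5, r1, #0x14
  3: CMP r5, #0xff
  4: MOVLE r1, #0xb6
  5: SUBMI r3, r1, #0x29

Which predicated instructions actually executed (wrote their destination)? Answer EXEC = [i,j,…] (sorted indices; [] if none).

[0] flags=0010 → (cmp)
[1] flags=0010 LE?F → skip
[2] flags=0010 NE?T → r5=0x64
[3] flags=0000 → (cmp)
[4] flags=0000 LE?F → skip
[5] flags=0000 MI?F → skip

EXEC = [2]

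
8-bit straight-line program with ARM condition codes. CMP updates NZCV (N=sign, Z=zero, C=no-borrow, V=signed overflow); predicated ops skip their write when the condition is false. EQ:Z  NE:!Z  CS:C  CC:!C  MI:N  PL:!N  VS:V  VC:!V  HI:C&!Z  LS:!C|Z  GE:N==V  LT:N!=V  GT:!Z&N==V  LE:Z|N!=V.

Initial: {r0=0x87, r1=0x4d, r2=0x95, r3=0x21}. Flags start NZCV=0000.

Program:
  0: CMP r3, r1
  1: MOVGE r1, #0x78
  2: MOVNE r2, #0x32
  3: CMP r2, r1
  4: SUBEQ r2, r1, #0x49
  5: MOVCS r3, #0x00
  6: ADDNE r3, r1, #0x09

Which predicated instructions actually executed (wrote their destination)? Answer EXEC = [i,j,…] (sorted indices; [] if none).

[0] flags=1000 → (cmp)
[1] flags=1000 GE?F → skip
[2] flags=1000 NE?T → r2=0x32
[3] flags=1000 → (cmp)
[4] flags=1000 EQ?F → skip
[5] flags=1000 CS?F → skip
[6] flags=1000 NE?T → r3=0x56

EXEC = [2,6]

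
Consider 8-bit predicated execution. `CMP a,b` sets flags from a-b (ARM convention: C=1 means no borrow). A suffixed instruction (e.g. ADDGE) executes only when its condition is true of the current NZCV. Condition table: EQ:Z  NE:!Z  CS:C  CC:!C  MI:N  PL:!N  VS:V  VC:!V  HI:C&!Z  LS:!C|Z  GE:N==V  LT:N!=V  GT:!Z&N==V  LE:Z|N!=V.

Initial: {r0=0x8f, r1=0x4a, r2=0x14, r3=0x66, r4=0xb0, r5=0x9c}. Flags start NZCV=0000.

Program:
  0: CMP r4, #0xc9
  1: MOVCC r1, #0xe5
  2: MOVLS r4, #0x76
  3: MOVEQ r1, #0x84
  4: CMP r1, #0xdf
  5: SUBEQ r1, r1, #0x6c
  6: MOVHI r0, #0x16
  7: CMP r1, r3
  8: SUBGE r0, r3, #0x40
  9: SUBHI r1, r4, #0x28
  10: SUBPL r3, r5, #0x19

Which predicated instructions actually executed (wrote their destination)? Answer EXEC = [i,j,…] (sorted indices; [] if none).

EXEC = [1,2,6,9,10]

[0] flags=1000 → (cmp)
[1] flags=1000 CC?T → r1=0xe5
[2] flags=1000 LS?T → r4=0x76
[3] flags=1000 EQ?F → skip
[4] flags=0010 → (cmp)
[5] flags=0010 EQ?F → skip
[6] flags=0010 HI?T → r0=0x16
[7] flags=0011 → (cmp)
[8] flags=0011 GE?F → skip
[9] flags=0011 HI?T → r1=0x4e
[10] flags=0011 PL?T → r3=0x83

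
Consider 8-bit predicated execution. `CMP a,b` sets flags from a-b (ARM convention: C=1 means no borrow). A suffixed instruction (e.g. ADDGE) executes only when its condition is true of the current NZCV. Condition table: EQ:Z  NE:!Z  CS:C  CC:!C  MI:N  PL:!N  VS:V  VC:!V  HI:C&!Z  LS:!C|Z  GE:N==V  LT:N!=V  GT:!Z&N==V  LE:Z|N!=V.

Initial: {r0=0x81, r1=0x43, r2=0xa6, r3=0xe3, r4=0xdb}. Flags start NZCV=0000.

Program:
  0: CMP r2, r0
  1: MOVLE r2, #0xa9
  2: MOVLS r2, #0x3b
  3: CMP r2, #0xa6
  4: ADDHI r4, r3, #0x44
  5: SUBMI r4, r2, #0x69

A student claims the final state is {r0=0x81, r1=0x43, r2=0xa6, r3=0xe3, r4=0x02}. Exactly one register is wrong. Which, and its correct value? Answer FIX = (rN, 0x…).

FIX = (r4, 0xdb)

0: ✓ CMP  NZCV=0010
1: · MOVLE
2: · MOVLS
3: ✓ CMP  NZCV=0110
4: · ADDHI
5: · SUBMI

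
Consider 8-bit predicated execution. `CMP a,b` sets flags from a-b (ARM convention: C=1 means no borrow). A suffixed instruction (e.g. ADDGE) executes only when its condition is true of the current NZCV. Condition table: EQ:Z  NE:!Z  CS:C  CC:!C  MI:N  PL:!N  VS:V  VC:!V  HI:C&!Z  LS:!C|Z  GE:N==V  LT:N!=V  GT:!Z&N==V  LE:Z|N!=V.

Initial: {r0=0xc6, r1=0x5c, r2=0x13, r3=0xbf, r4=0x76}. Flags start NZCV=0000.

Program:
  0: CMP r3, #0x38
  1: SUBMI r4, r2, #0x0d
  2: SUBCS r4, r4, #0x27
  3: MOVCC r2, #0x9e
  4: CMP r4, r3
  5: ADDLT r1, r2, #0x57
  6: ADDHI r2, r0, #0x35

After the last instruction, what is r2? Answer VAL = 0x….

0: ✓ CMP  NZCV=1010
1: ✓ SUBMI  r4←0x06
2: ✓ SUBCS  r4←0xdf
3: · MOVCC
4: ✓ CMP  NZCV=0010
5: · ADDLT
6: ✓ ADDHI  r2←0xfb

VAL = 0xfb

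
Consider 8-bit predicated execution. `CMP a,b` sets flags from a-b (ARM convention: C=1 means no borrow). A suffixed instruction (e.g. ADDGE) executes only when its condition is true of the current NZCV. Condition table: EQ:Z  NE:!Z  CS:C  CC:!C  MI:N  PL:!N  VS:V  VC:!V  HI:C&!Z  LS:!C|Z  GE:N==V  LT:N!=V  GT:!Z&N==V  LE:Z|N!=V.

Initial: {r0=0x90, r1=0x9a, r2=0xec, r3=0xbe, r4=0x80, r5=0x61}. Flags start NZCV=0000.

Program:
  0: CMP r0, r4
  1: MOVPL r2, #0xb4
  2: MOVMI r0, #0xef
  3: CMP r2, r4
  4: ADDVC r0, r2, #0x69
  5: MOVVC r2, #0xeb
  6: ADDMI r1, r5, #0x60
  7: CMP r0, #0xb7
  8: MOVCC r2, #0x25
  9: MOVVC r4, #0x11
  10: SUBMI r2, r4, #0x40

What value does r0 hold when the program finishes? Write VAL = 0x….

[0] flags=0010 → (cmp)
[1] flags=0010 PL?T → r2=0xb4
[2] flags=0010 MI?F → skip
[3] flags=0010 → (cmp)
[4] flags=0010 VC?T → r0=0x1d
[5] flags=0010 VC?T → r2=0xeb
[6] flags=0010 MI?F → skip
[7] flags=0000 → (cmp)
[8] flags=0000 CC?T → r2=0x25
[9] flags=0000 VC?T → r4=0x11
[10] flags=0000 MI?F → skip

VAL = 0x1d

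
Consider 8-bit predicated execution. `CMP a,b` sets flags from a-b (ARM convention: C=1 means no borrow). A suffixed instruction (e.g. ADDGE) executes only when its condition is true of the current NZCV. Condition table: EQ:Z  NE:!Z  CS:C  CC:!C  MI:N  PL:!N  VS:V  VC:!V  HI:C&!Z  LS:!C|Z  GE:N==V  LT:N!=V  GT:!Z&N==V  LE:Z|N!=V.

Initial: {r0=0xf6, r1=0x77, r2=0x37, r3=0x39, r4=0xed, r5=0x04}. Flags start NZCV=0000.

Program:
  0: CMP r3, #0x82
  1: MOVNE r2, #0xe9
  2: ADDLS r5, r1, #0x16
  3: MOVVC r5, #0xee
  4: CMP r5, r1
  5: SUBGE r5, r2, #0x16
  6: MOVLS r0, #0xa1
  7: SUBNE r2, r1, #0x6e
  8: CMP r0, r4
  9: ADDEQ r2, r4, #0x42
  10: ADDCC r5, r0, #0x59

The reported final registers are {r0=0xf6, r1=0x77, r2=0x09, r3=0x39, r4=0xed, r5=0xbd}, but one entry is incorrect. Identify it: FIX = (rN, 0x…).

[0] flags=1001 → (cmp)
[1] flags=1001 NE?T → r2=0xe9
[2] flags=1001 LS?T → r5=0x8d
[3] flags=1001 VC?F → skip
[4] flags=0011 → (cmp)
[5] flags=0011 GE?F → skip
[6] flags=0011 LS?F → skip
[7] flags=0011 NE?T → r2=0x09
[8] flags=0010 → (cmp)
[9] flags=0010 EQ?F → skip
[10] flags=0010 CC?F → skip

FIX = (r5, 0x8d)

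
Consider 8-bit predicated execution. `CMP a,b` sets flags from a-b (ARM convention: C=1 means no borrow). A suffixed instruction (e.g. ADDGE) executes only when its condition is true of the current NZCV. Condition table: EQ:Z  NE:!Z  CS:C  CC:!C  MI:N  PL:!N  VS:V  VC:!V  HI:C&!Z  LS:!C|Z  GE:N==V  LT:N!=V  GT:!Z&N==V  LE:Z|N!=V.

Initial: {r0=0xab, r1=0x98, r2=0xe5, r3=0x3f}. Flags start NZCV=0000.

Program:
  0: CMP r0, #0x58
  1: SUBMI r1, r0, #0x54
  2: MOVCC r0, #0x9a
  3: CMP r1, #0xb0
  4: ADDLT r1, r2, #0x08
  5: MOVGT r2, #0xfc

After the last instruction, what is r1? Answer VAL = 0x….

[0] flags=0011 → (cmp)
[1] flags=0011 MI?F → skip
[2] flags=0011 CC?F → skip
[3] flags=1000 → (cmp)
[4] flags=1000 LT?T → r1=0xed
[5] flags=1000 GT?F → skip

VAL = 0xed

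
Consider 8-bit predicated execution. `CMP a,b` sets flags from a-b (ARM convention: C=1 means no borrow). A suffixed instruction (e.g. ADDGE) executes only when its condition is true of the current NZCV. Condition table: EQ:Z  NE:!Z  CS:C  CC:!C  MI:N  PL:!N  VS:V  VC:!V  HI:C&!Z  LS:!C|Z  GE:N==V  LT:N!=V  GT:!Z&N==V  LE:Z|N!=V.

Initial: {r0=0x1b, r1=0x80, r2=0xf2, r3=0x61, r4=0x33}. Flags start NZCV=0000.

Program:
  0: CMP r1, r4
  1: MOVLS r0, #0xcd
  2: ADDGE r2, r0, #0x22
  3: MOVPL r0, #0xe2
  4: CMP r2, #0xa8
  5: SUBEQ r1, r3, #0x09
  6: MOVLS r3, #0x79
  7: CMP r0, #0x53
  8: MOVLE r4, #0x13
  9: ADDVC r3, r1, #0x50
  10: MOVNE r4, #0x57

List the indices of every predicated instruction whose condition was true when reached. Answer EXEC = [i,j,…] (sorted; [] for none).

[0] flags=0011 → (cmp)
[1] flags=0011 LS?F → skip
[2] flags=0011 GE?F → skip
[3] flags=0011 PL?T → r0=0xe2
[4] flags=0010 → (cmp)
[5] flags=0010 EQ?F → skip
[6] flags=0010 LS?F → skip
[7] flags=1010 → (cmp)
[8] flags=1010 LE?T → r4=0x13
[9] flags=1010 VC?T → r3=0xd0
[10] flags=1010 NE?T → r4=0x57

EXEC = [3,8,9,10]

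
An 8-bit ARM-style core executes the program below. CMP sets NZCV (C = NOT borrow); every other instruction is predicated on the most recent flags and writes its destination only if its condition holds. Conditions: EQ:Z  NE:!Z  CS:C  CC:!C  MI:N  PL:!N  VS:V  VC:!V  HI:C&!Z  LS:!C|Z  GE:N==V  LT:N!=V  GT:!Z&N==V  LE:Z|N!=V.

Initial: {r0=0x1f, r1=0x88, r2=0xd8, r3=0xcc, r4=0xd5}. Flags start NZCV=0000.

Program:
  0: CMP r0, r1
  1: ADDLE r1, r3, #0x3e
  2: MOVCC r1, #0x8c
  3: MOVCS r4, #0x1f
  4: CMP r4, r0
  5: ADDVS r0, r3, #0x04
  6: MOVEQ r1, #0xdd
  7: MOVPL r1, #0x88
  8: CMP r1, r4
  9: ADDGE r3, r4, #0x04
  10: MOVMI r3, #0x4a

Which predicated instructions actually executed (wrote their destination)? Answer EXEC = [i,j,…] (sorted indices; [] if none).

[0] flags=1001 → (cmp)
[1] flags=1001 LE?F → skip
[2] flags=1001 CC?T → r1=0x8c
[3] flags=1001 CS?F → skip
[4] flags=1010 → (cmp)
[5] flags=1010 VS?F → skip
[6] flags=1010 EQ?F → skip
[7] flags=1010 PL?F → skip
[8] flags=1000 → (cmp)
[9] flags=1000 GE?F → skip
[10] flags=1000 MI?T → r3=0x4a

EXEC = [2,10]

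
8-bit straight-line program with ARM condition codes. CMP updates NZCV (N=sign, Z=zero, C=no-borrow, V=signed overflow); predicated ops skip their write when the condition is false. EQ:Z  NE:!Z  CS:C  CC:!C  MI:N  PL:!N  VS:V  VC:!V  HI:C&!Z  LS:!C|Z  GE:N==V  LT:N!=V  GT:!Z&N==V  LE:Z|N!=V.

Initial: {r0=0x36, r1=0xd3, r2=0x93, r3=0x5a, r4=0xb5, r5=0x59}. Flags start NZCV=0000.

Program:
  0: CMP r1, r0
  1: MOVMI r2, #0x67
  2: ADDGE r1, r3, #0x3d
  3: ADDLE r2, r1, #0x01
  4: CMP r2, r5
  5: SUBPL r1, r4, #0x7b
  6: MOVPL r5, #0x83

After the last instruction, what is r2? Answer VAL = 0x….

[0] flags=1010 → (cmp)
[1] flags=1010 MI?T → r2=0x67
[2] flags=1010 GE?F → skip
[3] flags=1010 LE?T → r2=0xd4
[4] flags=0011 → (cmp)
[5] flags=0011 PL?T → r1=0x3a
[6] flags=0011 PL?T → r5=0x83

VAL = 0xd4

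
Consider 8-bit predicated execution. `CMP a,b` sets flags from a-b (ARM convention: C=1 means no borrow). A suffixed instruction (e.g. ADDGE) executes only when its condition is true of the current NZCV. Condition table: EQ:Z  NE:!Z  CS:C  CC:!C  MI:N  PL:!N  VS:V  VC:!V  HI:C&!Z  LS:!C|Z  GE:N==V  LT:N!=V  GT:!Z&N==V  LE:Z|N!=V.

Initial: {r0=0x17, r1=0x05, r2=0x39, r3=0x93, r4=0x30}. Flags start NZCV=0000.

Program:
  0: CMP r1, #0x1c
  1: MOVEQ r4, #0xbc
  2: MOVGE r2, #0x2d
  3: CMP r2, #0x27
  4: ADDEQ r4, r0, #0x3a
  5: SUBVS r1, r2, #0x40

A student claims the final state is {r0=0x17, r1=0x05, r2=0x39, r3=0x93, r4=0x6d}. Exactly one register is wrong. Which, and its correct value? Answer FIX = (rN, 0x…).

FIX = (r4, 0x30)

0: ✓ CMP  NZCV=1000
1: · MOVEQ
2: · MOVGE
3: ✓ CMP  NZCV=0010
4: · ADDEQ
5: · SUBVS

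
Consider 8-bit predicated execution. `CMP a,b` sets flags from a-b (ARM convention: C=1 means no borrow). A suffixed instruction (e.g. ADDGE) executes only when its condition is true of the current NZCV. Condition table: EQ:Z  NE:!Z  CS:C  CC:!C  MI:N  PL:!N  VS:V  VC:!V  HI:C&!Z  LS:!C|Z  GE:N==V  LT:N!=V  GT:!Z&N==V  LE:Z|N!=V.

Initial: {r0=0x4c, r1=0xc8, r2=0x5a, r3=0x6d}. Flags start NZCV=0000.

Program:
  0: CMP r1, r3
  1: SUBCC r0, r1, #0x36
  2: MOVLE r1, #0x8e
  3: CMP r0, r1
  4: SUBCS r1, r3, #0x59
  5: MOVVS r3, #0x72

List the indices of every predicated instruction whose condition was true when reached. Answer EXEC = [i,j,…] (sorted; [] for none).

[0] flags=0011 → (cmp)
[1] flags=0011 CC?F → skip
[2] flags=0011 LE?T → r1=0x8e
[3] flags=1001 → (cmp)
[4] flags=1001 CS?F → skip
[5] flags=1001 VS?T → r3=0x72

EXEC = [2,5]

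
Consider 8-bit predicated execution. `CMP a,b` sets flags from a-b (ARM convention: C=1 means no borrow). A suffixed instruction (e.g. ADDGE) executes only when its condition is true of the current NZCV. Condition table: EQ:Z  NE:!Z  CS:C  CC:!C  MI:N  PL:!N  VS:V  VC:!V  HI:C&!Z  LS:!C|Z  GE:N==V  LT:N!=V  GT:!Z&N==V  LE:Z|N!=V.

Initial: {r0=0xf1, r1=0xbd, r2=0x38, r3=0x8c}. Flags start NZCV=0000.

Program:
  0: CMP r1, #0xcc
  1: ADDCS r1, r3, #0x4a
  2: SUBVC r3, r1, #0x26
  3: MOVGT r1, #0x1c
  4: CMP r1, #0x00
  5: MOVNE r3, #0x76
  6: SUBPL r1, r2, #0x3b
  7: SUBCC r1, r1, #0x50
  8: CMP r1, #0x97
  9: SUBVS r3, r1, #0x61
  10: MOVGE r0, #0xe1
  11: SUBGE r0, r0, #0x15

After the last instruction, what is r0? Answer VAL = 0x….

VAL = 0xcc

[0] flags=1000 → (cmp)
[1] flags=1000 CS?F → skip
[2] flags=1000 VC?T → r3=0x97
[3] flags=1000 GT?F → skip
[4] flags=1010 → (cmp)
[5] flags=1010 NE?T → r3=0x76
[6] flags=1010 PL?F → skip
[7] flags=1010 CC?F → skip
[8] flags=0010 → (cmp)
[9] flags=0010 VS?F → skip
[10] flags=0010 GE?T → r0=0xe1
[11] flags=0010 GE?T → r0=0xcc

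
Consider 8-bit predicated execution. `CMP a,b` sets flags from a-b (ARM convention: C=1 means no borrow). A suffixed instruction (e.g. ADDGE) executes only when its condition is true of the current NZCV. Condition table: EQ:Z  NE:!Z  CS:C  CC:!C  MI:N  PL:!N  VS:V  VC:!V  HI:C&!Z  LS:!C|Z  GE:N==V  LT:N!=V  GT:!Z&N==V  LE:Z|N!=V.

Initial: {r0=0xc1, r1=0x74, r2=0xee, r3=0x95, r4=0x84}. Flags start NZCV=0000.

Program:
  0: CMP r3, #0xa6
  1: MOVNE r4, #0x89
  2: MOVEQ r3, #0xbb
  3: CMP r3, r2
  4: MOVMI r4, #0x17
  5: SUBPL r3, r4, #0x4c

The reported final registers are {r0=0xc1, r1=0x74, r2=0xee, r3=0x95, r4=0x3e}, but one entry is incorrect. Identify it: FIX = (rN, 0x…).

FIX = (r4, 0x17)

0: ✓ CMP  NZCV=1000
1: ✓ MOVNE  r4←0x89
2: · MOVEQ
3: ✓ CMP  NZCV=1000
4: ✓ MOVMI  r4←0x17
5: · SUBPL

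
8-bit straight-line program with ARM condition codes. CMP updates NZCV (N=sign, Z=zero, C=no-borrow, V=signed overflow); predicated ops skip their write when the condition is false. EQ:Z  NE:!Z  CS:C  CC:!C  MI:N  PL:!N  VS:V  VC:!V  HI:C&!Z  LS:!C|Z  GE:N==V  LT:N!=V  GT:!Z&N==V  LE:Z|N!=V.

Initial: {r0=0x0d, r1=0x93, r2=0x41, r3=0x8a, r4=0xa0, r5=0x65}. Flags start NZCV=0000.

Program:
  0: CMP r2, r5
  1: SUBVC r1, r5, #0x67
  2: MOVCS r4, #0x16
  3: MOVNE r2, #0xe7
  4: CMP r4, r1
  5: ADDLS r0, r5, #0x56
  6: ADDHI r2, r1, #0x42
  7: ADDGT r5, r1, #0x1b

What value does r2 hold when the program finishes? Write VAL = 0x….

VAL = 0xe7

0: ✓ CMP  NZCV=1000
1: ✓ SUBVC  r1←0xfe
2: · MOVCS
3: ✓ MOVNE  r2←0xe7
4: ✓ CMP  NZCV=1000
5: ✓ ADDLS  r0←0xbb
6: · ADDHI
7: · ADDGT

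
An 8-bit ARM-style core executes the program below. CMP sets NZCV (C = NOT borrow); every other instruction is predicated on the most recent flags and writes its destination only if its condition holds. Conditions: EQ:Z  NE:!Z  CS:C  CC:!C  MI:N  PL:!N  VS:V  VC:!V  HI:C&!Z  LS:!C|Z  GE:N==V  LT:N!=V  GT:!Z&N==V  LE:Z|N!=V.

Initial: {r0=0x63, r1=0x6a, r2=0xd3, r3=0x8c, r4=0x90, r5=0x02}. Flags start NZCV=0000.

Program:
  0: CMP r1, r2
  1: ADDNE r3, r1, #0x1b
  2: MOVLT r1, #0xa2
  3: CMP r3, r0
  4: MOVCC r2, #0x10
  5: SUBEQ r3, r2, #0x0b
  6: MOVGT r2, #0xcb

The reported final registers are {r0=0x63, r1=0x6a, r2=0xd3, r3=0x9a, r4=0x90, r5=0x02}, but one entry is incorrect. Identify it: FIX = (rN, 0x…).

FIX = (r3, 0x85)

0: ✓ CMP  NZCV=1001
1: ✓ ADDNE  r3←0x85
2: · MOVLT
3: ✓ CMP  NZCV=0011
4: · MOVCC
5: · SUBEQ
6: · MOVGT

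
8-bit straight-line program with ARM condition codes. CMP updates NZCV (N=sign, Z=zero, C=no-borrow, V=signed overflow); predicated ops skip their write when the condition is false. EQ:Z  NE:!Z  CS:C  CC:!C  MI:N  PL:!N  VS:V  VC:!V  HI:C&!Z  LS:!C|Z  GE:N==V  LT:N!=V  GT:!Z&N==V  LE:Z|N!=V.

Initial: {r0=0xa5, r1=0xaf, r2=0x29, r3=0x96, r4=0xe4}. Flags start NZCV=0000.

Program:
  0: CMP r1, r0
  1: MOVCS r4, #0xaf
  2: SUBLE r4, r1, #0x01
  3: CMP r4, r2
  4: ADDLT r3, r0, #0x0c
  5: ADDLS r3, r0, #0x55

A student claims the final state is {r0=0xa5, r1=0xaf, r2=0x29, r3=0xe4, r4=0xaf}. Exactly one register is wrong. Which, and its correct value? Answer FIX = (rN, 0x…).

0: ✓ CMP  NZCV=0010
1: ✓ MOVCS  r4←0xaf
2: · SUBLE
3: ✓ CMP  NZCV=1010
4: ✓ ADDLT  r3←0xb1
5: · ADDLS

FIX = (r3, 0xb1)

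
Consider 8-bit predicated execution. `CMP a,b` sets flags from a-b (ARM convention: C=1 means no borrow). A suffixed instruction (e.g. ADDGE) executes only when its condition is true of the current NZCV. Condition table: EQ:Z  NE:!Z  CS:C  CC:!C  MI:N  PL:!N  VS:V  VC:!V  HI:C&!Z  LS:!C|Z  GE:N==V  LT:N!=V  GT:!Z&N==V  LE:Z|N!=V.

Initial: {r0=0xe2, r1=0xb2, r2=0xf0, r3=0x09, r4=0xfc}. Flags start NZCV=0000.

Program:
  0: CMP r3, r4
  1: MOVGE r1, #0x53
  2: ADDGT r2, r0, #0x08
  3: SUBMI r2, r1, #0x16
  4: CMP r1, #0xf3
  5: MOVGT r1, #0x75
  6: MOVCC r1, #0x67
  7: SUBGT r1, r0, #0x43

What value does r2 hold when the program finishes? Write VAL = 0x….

VAL = 0xea

[0] flags=0000 → (cmp)
[1] flags=0000 GE?T → r1=0x53
[2] flags=0000 GT?T → r2=0xea
[3] flags=0000 MI?F → skip
[4] flags=0000 → (cmp)
[5] flags=0000 GT?T → r1=0x75
[6] flags=0000 CC?T → r1=0x67
[7] flags=0000 GT?T → r1=0x9f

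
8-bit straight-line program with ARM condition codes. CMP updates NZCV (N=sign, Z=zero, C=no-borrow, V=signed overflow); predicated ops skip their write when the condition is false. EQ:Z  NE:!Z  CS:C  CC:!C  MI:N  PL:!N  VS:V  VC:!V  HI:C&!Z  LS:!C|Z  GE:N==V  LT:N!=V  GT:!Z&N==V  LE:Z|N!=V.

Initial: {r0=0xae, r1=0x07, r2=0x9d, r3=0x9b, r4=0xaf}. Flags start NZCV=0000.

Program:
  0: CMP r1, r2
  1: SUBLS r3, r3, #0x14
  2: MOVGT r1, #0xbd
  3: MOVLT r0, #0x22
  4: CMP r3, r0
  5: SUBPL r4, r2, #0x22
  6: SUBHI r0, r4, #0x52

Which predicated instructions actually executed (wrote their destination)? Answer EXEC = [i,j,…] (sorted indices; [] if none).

[0] flags=0000 → (cmp)
[1] flags=0000 LS?T → r3=0x87
[2] flags=0000 GT?T → r1=0xbd
[3] flags=0000 LT?F → skip
[4] flags=1000 → (cmp)
[5] flags=1000 PL?F → skip
[6] flags=1000 HI?F → skip

EXEC = [1,2]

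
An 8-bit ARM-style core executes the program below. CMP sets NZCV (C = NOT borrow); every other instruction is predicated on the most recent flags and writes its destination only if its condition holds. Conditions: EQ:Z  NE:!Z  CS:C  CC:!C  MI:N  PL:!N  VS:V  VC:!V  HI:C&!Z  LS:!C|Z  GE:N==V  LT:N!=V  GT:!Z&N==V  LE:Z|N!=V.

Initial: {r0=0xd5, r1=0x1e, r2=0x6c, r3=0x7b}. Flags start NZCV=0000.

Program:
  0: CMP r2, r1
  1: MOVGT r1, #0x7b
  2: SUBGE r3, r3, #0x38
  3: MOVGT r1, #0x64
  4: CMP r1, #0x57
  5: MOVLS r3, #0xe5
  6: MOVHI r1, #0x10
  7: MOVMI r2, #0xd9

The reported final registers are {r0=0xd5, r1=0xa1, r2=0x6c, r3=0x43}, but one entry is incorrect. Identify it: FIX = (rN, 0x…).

[0] flags=0010 → (cmp)
[1] flags=0010 GT?T → r1=0x7b
[2] flags=0010 GE?T → r3=0x43
[3] flags=0010 GT?T → r1=0x64
[4] flags=0010 → (cmp)
[5] flags=0010 LS?F → skip
[6] flags=0010 HI?T → r1=0x10
[7] flags=0010 MI?F → skip

FIX = (r1, 0x10)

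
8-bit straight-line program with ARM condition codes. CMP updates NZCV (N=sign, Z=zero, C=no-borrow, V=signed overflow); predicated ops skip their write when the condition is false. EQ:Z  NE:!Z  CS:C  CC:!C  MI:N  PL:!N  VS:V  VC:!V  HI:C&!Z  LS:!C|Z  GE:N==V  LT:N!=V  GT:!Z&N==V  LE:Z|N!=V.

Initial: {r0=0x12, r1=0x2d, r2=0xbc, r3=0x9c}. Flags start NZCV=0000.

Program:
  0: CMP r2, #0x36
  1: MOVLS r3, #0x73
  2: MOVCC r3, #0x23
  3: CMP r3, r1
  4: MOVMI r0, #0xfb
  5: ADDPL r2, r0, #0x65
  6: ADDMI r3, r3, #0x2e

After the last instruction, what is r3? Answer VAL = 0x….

0: ✓ CMP  NZCV=1010
1: · MOVLS
2: · MOVCC
3: ✓ CMP  NZCV=0011
4: · MOVMI
5: ✓ ADDPL  r2←0x77
6: · ADDMI

VAL = 0x9c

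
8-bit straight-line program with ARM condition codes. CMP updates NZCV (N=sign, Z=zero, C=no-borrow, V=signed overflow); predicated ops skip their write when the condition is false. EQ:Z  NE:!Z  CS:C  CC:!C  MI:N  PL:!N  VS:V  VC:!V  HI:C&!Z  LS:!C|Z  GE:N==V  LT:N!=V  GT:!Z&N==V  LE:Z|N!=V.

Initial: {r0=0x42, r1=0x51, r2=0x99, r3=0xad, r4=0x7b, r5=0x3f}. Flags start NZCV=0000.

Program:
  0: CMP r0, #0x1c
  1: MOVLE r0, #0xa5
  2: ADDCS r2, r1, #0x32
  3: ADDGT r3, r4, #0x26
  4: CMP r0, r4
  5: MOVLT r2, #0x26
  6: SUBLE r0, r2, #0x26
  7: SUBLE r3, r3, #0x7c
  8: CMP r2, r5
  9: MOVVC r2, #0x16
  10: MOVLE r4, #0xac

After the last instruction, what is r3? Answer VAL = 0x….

VAL = 0x25

[0] flags=0010 → (cmp)
[1] flags=0010 LE?F → skip
[2] flags=0010 CS?T → r2=0x83
[3] flags=0010 GT?T → r3=0xa1
[4] flags=1000 → (cmp)
[5] flags=1000 LT?T → r2=0x26
[6] flags=1000 LE?T → r0=0x00
[7] flags=1000 LE?T → r3=0x25
[8] flags=1000 → (cmp)
[9] flags=1000 VC?T → r2=0x16
[10] flags=1000 LE?T → r4=0xac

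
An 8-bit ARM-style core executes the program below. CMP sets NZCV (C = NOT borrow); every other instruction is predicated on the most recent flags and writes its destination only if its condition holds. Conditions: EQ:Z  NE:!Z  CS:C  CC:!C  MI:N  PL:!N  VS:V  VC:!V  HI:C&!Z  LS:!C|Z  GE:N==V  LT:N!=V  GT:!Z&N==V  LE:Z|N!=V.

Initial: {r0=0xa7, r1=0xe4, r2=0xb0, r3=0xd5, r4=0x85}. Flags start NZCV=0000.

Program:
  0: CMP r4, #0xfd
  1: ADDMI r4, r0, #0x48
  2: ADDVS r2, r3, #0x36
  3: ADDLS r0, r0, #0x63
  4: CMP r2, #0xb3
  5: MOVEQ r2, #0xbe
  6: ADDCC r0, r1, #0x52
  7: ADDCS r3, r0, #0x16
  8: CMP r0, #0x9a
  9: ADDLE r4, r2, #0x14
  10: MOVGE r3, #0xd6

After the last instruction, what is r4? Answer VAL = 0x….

0: ✓ CMP  NZCV=1000
1: ✓ ADDMI  r4←0xef
2: · ADDVS
3: ✓ ADDLS  r0←0x0a
4: ✓ CMP  NZCV=1000
5: · MOVEQ
6: ✓ ADDCC  r0←0x36
7: · ADDCS
8: ✓ CMP  NZCV=1001
9: · ADDLE
10: ✓ MOVGE  r3←0xd6

VAL = 0xef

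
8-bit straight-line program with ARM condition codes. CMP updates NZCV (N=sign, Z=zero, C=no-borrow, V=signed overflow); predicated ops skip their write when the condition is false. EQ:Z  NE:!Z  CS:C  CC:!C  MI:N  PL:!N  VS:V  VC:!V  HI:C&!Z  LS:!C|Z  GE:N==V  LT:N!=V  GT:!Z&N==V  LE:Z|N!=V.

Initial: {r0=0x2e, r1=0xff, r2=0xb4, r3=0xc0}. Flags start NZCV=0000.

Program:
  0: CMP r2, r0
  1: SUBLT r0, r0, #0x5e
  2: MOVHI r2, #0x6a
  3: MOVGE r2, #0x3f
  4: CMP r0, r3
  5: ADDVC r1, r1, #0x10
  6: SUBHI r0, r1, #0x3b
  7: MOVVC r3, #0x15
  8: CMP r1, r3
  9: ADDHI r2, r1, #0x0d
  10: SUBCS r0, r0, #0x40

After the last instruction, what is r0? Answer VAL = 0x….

VAL = 0xd4

[0] flags=1010 → (cmp)
[1] flags=1010 LT?T → r0=0xd0
[2] flags=1010 HI?T → r2=0x6a
[3] flags=1010 GE?F → skip
[4] flags=0010 → (cmp)
[5] flags=0010 VC?T → r1=0x0f
[6] flags=0010 HI?T → r0=0xd4
[7] flags=0010 VC?T → r3=0x15
[8] flags=1000 → (cmp)
[9] flags=1000 HI?F → skip
[10] flags=1000 CS?F → skip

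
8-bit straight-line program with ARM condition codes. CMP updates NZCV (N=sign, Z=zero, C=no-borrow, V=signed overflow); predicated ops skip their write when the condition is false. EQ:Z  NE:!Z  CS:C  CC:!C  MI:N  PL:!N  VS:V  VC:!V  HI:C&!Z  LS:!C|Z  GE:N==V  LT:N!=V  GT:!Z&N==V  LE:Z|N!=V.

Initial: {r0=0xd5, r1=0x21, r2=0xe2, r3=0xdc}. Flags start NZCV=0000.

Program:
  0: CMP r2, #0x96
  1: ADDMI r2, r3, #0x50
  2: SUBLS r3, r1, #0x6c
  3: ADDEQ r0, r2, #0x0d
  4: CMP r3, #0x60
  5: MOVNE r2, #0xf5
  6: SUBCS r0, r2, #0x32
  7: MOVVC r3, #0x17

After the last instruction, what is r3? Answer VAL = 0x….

0: ✓ CMP  NZCV=0010
1: · ADDMI
2: · SUBLS
3: · ADDEQ
4: ✓ CMP  NZCV=0011
5: ✓ MOVNE  r2←0xf5
6: ✓ SUBCS  r0←0xc3
7: · MOVVC

VAL = 0xdc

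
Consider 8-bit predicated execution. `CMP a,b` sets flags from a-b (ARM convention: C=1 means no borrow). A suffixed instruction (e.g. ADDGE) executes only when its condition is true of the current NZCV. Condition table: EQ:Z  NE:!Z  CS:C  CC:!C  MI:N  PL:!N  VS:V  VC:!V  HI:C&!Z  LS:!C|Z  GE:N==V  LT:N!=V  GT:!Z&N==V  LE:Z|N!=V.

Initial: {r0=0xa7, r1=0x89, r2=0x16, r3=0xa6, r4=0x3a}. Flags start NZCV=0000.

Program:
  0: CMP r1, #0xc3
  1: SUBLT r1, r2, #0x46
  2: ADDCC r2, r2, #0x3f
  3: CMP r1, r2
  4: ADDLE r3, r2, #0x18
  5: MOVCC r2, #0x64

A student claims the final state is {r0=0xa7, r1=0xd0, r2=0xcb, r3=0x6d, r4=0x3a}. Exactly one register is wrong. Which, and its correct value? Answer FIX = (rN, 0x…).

[0] flags=1000 → (cmp)
[1] flags=1000 LT?T → r1=0xd0
[2] flags=1000 CC?T → r2=0x55
[3] flags=0011 → (cmp)
[4] flags=0011 LE?T → r3=0x6d
[5] flags=0011 CC?F → skip

FIX = (r2, 0x55)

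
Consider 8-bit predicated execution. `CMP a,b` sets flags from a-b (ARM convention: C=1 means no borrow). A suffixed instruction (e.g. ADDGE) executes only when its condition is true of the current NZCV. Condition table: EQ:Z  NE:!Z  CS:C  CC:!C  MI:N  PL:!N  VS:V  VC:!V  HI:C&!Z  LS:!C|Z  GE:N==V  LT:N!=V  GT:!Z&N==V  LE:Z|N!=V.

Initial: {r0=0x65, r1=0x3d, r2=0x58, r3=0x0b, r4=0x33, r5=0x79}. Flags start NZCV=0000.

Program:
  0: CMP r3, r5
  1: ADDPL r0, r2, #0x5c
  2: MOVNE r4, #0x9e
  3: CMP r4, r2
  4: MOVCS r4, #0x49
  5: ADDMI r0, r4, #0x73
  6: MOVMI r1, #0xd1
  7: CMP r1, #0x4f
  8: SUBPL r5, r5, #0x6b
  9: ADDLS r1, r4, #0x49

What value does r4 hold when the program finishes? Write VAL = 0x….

VAL = 0x49

[0] flags=1000 → (cmp)
[1] flags=1000 PL?F → skip
[2] flags=1000 NE?T → r4=0x9e
[3] flags=0011 → (cmp)
[4] flags=0011 CS?T → r4=0x49
[5] flags=0011 MI?F → skip
[6] flags=0011 MI?F → skip
[7] flags=1000 → (cmp)
[8] flags=1000 PL?F → skip
[9] flags=1000 LS?T → r1=0x92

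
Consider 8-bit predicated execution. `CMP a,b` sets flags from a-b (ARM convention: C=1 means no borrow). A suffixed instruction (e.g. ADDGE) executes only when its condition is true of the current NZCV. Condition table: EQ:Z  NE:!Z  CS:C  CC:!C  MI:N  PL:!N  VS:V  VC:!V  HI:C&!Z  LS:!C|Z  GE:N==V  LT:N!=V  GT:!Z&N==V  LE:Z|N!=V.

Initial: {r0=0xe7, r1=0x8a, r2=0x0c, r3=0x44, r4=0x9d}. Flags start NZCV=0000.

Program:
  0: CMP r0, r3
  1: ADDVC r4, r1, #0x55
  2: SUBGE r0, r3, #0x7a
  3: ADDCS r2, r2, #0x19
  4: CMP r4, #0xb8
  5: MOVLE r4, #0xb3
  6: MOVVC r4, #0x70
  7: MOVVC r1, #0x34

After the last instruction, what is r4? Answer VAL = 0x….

[0] flags=1010 → (cmp)
[1] flags=1010 VC?T → r4=0xdf
[2] flags=1010 GE?F → skip
[3] flags=1010 CS?T → r2=0x25
[4] flags=0010 → (cmp)
[5] flags=0010 LE?F → skip
[6] flags=0010 VC?T → r4=0x70
[7] flags=0010 VC?T → r1=0x34

VAL = 0x70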